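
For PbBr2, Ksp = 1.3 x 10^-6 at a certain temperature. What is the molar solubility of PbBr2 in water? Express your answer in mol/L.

PbBr2(s) ⇌ Pb^2+(aq) + 2 Br^-(aq)
Ksp = [Pb^2+][Br^-]^2
If s mol/L of PbBr2 dissolves, [Pb^2+] = s and [Br^-] = 2s.
Substituting: Ksp = s(2s)^2 = 4s^3
s^3 = 1.3 x 10^-6 / 4, so s = 6.9 × 10^-3 M

6.9 × 10^-3 M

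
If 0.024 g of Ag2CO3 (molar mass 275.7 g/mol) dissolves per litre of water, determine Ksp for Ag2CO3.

Molar solubility s = (2.4 × 10^-2 g/L) / (275.7 g/mol) = 8.71 x 10^-5 M.
Ag2CO3(s) ⇌ 2 Ag^+(aq) + CO3^2-(aq)
With molar solubility s: [Ag^+] = 2s, [CO3^2-] = s.
Ksp = [Ag^+]^2[CO3^2-]
So Ksp = (2s)^2 × s = 4s^3
Ksp = 4 × (8.71 x 10^-5)^3 = 2.6 × 10^-12

Ksp ≈ 2.6 × 10^-12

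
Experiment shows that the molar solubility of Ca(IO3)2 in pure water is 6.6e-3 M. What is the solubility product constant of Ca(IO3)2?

Ca(IO3)2(s) <=> Ca^2+ + 2 IO3^-
Let s = molar solubility. Then [Ca^2+] = s and [IO3^-] = 2s.
Ksp = [Ca^2+][IO3^-]^2
So Ksp = s × (2s)^2 = 4s^3
Ksp = 4 × (6.6 x 10^-3)^3 = 1.1 x 10^-6

1.1 × 10^-6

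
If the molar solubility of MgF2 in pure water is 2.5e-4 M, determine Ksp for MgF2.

Ksp ≈ 6.3e-11

MgF2(s) ⇌ Mg^2+(aq) + 2 F^-(aq)
Let s = molar solubility. Then [Mg^2+] = s and [F^-] = 2s.
Ksp = [Mg^2+][F^-]^2
Substituting: Ksp = s(2s)^2 = 4s^3
With s = 2.5 × 10^-4: Ksp = 6.3 × 10^-11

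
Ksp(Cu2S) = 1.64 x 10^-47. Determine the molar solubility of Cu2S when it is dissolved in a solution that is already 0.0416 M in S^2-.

Cu2S(s) <=> 2 Cu^+ + S^2-
Ksp = [Cu^+]^2[S^2-]
Let s be the molar solubility in this solution. [Cu^+] = 2s, [S^2-] = 0.0416 + s ≈ 0.0416 (Ksp is small, so little additional dissolves).
Ksp ≈ (2s)^2 × 0.0416
s = 9.93 × 10^-24 M
Check: s = 9.9 × 10^-24 ≪ 0.0416, so the approximation is valid.

s = 9.93 x 10^-24 M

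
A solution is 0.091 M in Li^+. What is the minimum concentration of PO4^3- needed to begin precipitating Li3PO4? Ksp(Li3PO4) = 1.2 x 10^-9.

Li3PO4(s) ⇌ 3 Li^+(aq) + PO4^3-(aq)
Ksp = [Li^+]^3[PO4^3-]
Precipitation begins when Q = Ksp. With [Li^+] = 0.091 M:
1.2 x 10^-9 = (0.091)^3 × [PO4^3-]
[PO4^3-] = (1.2 x 10^-9 / 7.54 × 10^-4) = 1.6 × 10^-6 M

1.6e-6 M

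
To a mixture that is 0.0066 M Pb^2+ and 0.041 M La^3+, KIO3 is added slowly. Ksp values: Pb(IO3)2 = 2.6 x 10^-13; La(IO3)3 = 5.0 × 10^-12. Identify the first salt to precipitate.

Pb(IO3)2

Each salt begins to precipitate when Q = Ksp, i.e. when [IO3^-] reaches its threshold.
For Pb(IO3)2: 2.6 x 10^-13 = 0.0066 × [IO3^-]^2  ⇒  [IO3^-] = 6.3 × 10^-6 M.
For La(IO3)3: 5.0 × 10^-12 = 0.041 × [IO3^-]^3  ⇒  [IO3^-] = 5.0 x 10^-4 M.
The salt with the lower threshold [IO3^-] precipitates first: Pb(IO3)2.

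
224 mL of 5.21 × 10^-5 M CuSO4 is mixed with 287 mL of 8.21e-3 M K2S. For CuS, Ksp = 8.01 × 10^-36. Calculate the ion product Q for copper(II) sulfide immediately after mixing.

1.05 × 10^-7

Total volume = 224 + 287 = 511 mL.
[Cu^2+] = 5.21 x 10^-5 × (224/511) = 2.284 × 10^-5 M
[S^2-] = 8.21 × 10^-3 × (287/511) = 4.611 × 10^-3 M
CuS(s) ⇌ Cu^2+(aq) + S^2-(aq), so Q = [Cu^2+][S^2-]
Q = (2.284 × 10^-5)(4.611 × 10^-3) = 1.05 x 10^-7
Q > Ksp, so CuS will precipitate.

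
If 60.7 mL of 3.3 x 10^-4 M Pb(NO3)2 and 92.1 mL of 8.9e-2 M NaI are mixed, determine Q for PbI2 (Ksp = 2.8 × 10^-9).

Total volume = 60.7 + 92.1 = 152.8 mL.
[Pb^2+] = 3.3 x 10^-4 × (60.7/152.8) = 1.31 × 10^-4 M
[I^-] = 8.9 x 10^-2 × (92.1/152.8) = 5.36 × 10^-2 M
PbI2(s) <=> Pb^2+ + 2 I^-, so Q = [Pb^2+][I^-]^2
Q = (1.31 × 10^-4)(5.36 x 10^-2)^2 = 3.8 × 10^-7
Q > Ksp, so PbI2 will precipitate.

Q = 3.8 × 10^-7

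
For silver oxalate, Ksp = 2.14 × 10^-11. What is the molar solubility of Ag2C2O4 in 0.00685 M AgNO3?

s ≈ 4.56 x 10^-7 M

Ag2C2O4(s) <=> 2 Ag^+ + C2O4^2-
Ksp = [Ag^+]^2[C2O4^2-]
If s mol/L dissolves here, [Ag^+] = 0.00685 + 2s ≈ 0.00685, [C2O4^2-] = s (since Ag^+ from AgNO3 dominates).
Ksp ≈ (0.00685)^2 × s
s = 4.56 x 10^-7 M
Check: 2s = 9.1 × 10^-7 ≪ 0.00685, so the approximation is valid.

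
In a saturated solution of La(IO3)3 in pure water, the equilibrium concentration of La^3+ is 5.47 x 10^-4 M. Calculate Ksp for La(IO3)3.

La(IO3)3(s) ⇌ La^3+(aq) + 3 IO3^-(aq)
Stoichiometry gives [IO3^-] = (3/1)[La^3+] = 1.641 × 10^-3 M.
Ksp = [La^3+][IO3^-]^3
Ksp = 5.47 x 10^-4 × (1.641 x 10^-3)^3 = 2.42 x 10^-12

Ksp ≈ 2.42 × 10^-12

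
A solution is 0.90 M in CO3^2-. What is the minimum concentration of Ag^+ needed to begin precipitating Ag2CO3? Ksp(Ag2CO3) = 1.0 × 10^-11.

Ag2CO3(s) ⇌ 2 Ag^+(aq) + CO3^2-(aq)
Ksp = [Ag^+]^2[CO3^2-]
Precipitation begins when Q = Ksp. With [CO3^2-] = 0.90 M:
1.0 × 10^-11 = (0.90) × [Ag^+]^2
[Ag^+] = (1.0 × 10^-11 / 9.0 x 10^-1)^(1/2) = 3.3 × 10^-6 M

[Ag^+] ≈ 3.3 × 10^-6 M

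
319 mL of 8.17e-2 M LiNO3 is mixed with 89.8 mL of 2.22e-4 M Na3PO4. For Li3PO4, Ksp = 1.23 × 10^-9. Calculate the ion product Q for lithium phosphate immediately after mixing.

Total volume = 319 + 89.8 = 408.8 mL.
[Li^+] = 8.17 × 10^-2 × (319/408.8) = 6.375 × 10^-2 M
[PO4^3-] = 2.22 × 10^-4 × (89.8/408.8) = 4.877 × 10^-5 M
Li3PO4(s) ⇌ 3 Li^+(aq) + PO4^3-(aq), so Q = [Li^+]^3[PO4^3-]
Q = (6.375 × 10^-2)^3(4.877 x 10^-5) = 1.26 x 10^-8
Q > Ksp, so Li3PO4 will precipitate.

1.26 × 10^-8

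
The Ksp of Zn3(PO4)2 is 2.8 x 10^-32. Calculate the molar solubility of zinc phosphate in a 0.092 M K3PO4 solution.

s = 5.0 x 10^-11 M

Zn3(PO4)2(s) ⇌ 3 Zn^2+ + 2 PO4^3-
Ksp = [Zn^2+]^3[PO4^3-]^2
Let s be the molar solubility in this solution. [Zn^2+] = 3s, [PO4^3-] = 0.092 + 2s ≈ 0.092 (since PO4^3- from K3PO4 dominates).
Ksp ≈ (3s)^3 × (0.092)^2
s = 5.0 × 10^-11 M
Check: 2s = 9.9 x 10^-11 ≪ 0.092, so the approximation is valid.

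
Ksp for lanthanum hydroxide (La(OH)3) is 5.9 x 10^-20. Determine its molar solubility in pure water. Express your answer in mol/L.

La(OH)3(s) ⇌ La^3+ + 3 OH^-
Ksp = [La^3+][OH^-]^3
For each mole of La(OH)3 that dissolves: [La^3+] = s, [OH^-] = 3s.
Substituting: Ksp = s(3s)^3 = 27s^4
Solving, s = (5.9 x 10^-20/27)^(1/4) = 6.8 × 10^-6 M

s ≈ 6.8 × 10^-6 M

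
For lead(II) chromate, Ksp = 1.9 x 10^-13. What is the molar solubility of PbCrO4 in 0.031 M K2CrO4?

PbCrO4(s) ⇌ Pb^2+(aq) + CrO4^2-(aq)
Ksp = [Pb^2+][CrO4^2-]
Let s be the molar solubility in this solution. [Pb^2+] = s, [CrO4^2-] = 0.031 + s ≈ 0.031 (common-ion effect: CrO4^2- is already 0.031 M).
Ksp ≈ s × 0.031
s = 6.1 × 10^-12 M
Check: s = 6.1 x 10^-12 ≪ 0.031, so the approximation is valid.

s = 6.1e-12 M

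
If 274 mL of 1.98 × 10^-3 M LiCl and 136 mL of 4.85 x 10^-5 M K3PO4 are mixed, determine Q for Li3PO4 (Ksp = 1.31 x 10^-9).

Total volume = 274 + 136 = 410 mL.
[Li^+] = 1.98 × 10^-3 × (274/410) = 1.323 × 10^-3 M
[PO4^3-] = 4.85 x 10^-5 × (136/410) = 1.609 × 10^-5 M
Li3PO4(s) ⇌ 3 Li^+ + PO4^3-, so Q = [Li^+]^3[PO4^3-]
Q = (1.323 x 10^-3)^3(1.609 × 10^-5) = 3.73 × 10^-14
Q < Ksp, so no precipitate of Li3PO4 forms.

Q = 3.73 x 10^-14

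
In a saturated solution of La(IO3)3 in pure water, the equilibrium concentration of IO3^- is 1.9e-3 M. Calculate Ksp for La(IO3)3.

La(IO3)3(s) <=> La^3+(aq) + 3 IO3^-(aq)
Stoichiometry gives [La^3+] = (1/3)[IO3^-] = 6.33 × 10^-4 M.
Ksp = [La^3+][IO3^-]^3
Ksp = 6.33 x 10^-4 × (1.9 × 10^-3)^3 = 4.3 × 10^-12

Ksp = 4.3 × 10^-12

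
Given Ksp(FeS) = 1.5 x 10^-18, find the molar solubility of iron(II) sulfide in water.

FeS(s) ⇌ Fe^2+(aq) + S^2-(aq)
Ksp = [Fe^2+][S^2-]
Let s = molar solubility. Then [Fe^2+] = s and [S^2-] = s.
Ksp = (s)(s) = s^2
s = (1.5 x 10^-18)^(1/2) = 1.2 × 10^-9 M

1.2e-9 M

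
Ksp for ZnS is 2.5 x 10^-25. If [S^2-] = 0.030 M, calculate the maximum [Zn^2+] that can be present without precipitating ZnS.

ZnS(s) ⇌ Zn^2+ + S^2-
Ksp = [Zn^2+][S^2-]
Precipitation begins when Q = Ksp. With [S^2-] = 0.030 M:
2.5 x 10^-25 = (0.030) × [Zn^2+]
[Zn^2+] = (2.5 x 10^-25 / 3.0 × 10^-2) = 8.3 x 10^-24 M

8.3 × 10^-24 M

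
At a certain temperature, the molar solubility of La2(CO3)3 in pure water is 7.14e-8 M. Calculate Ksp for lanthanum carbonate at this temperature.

Ksp ≈ 2.00e-34

La2(CO3)3(s) ⇌ 2 La^3+(aq) + 3 CO3^2-(aq)
With molar solubility s: [La^3+] = 2s, [CO3^2-] = 3s.
Ksp = [La^3+]^2[CO3^2-]^3
Ksp = (2s)^2(3s)^3 = 108s^5
Ksp = 108 × (7.14 × 10^-8)^5 = 2.00 × 10^-34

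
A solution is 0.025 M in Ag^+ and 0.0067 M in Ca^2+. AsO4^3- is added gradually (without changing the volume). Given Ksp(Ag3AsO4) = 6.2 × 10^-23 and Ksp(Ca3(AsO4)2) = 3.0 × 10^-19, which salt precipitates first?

Ag3AsO4

Each salt begins to precipitate when Q = Ksp, i.e. when [AsO4^3-] reaches its threshold.
For Ag3AsO4: 6.2 × 10^-23 = (0.025)^3 × [AsO4^3-]  ⇒  [AsO4^3-] = 4.0 × 10^-18 M.
For Ca3(AsO4)2: 3.0 × 10^-19 = (0.0067)^3 × [AsO4^3-]^2  ⇒  [AsO4^3-] = 1.0 × 10^-6 M.
The salt with the lower threshold [AsO4^3-] precipitates first: Ag3AsO4.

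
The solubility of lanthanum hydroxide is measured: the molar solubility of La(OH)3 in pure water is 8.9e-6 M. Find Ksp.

La(OH)3(s) ⇌ La^3+ + 3 OH^-
Let s = molar solubility. Then [La^3+] = s and [OH^-] = 3s.
Ksp = [La^3+][OH^-]^3
Substituting: Ksp = s(3s)^3 = 27s^4
Ksp = 27 × (8.9 × 10^-6)^4 = 1.7 × 10^-19

1.7 x 10^-19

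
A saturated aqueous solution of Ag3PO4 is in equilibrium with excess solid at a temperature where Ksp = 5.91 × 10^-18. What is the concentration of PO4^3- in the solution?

[PO4^3-] = 2.16e-5 M

Ag3PO4(s) ⇌ 3 Ag^+ + PO4^3-
Ksp = [Ag^+]^3[PO4^3-]
Let s = molar solubility. Then [Ag^+] = 3s and [PO4^3-] = s.
Substituting: Ksp = (3s)^3s = 27s^4
s^4 = 5.91 × 10^-18 / 27, so s = 2.163 × 10^-5 M
[PO4^3-] = s = 2.16 x 10^-5 M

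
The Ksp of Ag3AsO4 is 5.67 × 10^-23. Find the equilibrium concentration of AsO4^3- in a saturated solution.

Ag3AsO4(s) <=> 3 Ag^+ + AsO4^3-
Ksp = [Ag^+]^3[AsO4^3-]
With molar solubility s: [Ag^+] = 3s, [AsO4^3-] = s.
Substituting: Ksp = (3s)^3s = 27s^4
Solving, s = (5.67 × 10^-23/27)^(1/4) = 1.204 × 10^-6 M
[AsO4^3-] = s = 1.20 × 10^-6 M

[AsO4^3-] ≈ 1.20e-6 M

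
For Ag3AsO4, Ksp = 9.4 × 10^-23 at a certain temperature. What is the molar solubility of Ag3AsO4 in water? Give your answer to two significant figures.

Ag3AsO4(s) ⇌ 3 Ag^+ + AsO4^3-
Ksp = [Ag^+]^3[AsO4^3-]
If s mol/L of Ag3AsO4 dissolves, [Ag^+] = 3s and [AsO4^3-] = s.
So Ksp = (3s)^3 × s = 27s^4
s^4 = 9.4 × 10^-23 / 27, so s = 1.4 × 10^-6 M

s ≈ 1.4 × 10^-6 M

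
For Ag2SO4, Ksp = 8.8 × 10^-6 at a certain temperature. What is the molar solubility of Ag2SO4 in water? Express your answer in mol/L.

Ag2SO4(s) <=> 2 Ag^+(aq) + SO4^2-(aq)
Ksp = [Ag^+]^2[SO4^2-]
If s mol/L of Ag2SO4 dissolves, [Ag^+] = 2s and [SO4^2-] = s.
So Ksp = (2s)^2 × s = 4s^3
s = (8.8 × 10^-6 / 4)^(1/3) = 1.3 x 10^-2 M

s = 1.3 × 10^-2 M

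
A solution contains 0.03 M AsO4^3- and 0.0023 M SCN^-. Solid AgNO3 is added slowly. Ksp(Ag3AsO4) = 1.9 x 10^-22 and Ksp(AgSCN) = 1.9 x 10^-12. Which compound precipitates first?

Precipitation of each salt starts when its ion product equals its Ksp.
For Ag3AsO4: 1.9 x 10^-22 = 0.03 × [Ag^+]^3  ⇒  [Ag^+] = 1.9 × 10^-7 M.
For AgSCN: 1.9 x 10^-12 = 0.0023 × [Ag^+]  ⇒  [Ag^+] = 8.3 × 10^-10 M.
The salt with the lower threshold [Ag^+] precipitates first: AgSCN.

AgSCN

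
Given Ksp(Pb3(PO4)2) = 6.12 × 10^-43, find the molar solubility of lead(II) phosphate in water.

Pb3(PO4)2(s) ⇌ 3 Pb^2+ + 2 PO4^3-
Ksp = [Pb^2+]^3[PO4^3-]^2
Let s = molar solubility. Then [Pb^2+] = 3s and [PO4^3-] = 2s.
Substituting: Ksp = (3s)^3(2s)^2 = 108s^5
s^5 = 6.12 × 10^-43 / 108, so s = 1.41 × 10^-9 M

s ≈ 1.41e-9 M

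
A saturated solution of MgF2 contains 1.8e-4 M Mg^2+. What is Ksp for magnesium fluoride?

MgF2(s) ⇌ Mg^2+(aq) + 2 F^-(aq)
Stoichiometry gives [F^-] = (2/1)[Mg^2+] = 3.60 x 10^-4 M.
Ksp = [Mg^2+][F^-]^2
Ksp = 1.8 x 10^-4 × (3.60 × 10^-4)^2 = 2.3 × 10^-11

Ksp ≈ 2.3 × 10^-11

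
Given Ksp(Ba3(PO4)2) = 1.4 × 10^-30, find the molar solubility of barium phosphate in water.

Ba3(PO4)2(s) ⇌ 3 Ba^2+ + 2 PO4^3-
Ksp = [Ba^2+]^3[PO4^3-]^2
With molar solubility s: [Ba^2+] = 3s, [PO4^3-] = 2s.
Ksp = (3s)^3(2s)^2 = 108s^5
Solving, s = (1.4 × 10^-30/108)^(1/5) = 4.2 × 10^-7 M

s ≈ 4.2e-7 M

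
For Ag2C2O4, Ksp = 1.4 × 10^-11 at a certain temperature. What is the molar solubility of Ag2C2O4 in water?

Ag2C2O4(s) ⇌ 2 Ag^+(aq) + C2O4^2-(aq)
Ksp = [Ag^+]^2[C2O4^2-]
Let s = molar solubility. Then [Ag^+] = 2s and [C2O4^2-] = s.
Substituting: Ksp = (2s)^2s = 4s^3
s = (1.4 × 10^-11 / 4)^(1/3) = 1.5 × 10^-4 M

s ≈ 1.5e-4 M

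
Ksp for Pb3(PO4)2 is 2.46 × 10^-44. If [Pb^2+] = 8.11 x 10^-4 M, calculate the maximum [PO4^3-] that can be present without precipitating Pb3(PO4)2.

[PO4^3-] = 6.79 × 10^-18 M

Pb3(PO4)2(s) <=> 3 Pb^2+(aq) + 2 PO4^3-(aq)
Ksp = [Pb^2+]^3[PO4^3-]^2
Precipitation begins when Q = Ksp. With [Pb^2+] = 8.11 x 10^-4 M:
2.46 × 10^-44 = (8.11 x 10^-4)^3 × [PO4^3-]^2
[PO4^3-] = (2.46 × 10^-44 / 5.334 × 10^-10)^(1/2) = 6.79 × 10^-18 M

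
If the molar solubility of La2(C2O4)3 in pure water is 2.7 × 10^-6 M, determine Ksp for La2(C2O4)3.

La2(C2O4)3(s) <=> 2 La^3+(aq) + 3 C2O4^2-(aq)
For each mole of La2(C2O4)3 that dissolves: [La^3+] = 2s, [C2O4^2-] = 3s.
Ksp = [La^3+]^2[C2O4^2-]^3
Substituting: Ksp = (2s)^2(3s)^3 = 108s^5
With s = 2.7 × 10^-6: Ksp = 1.5 × 10^-26

Ksp ≈ 1.5 x 10^-26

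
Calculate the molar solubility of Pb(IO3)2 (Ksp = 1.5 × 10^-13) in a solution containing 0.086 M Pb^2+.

Pb(IO3)2(s) ⇌ Pb^2+ + 2 IO3^-
Ksp = [Pb^2+][IO3^-]^2
If s mol/L dissolves here, [Pb^2+] = 0.086 + s ≈ 0.086, [IO3^-] = 2s (Ksp is small, so little additional dissolves).
Ksp ≈ 0.086 × (2s)^2
s = 6.6 × 10^-7 M
Check: s = 6.6 × 10^-7 ≪ 0.086, so the approximation is valid.

s = 6.6e-7 M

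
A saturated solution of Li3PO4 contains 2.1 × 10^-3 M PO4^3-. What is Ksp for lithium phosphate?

Li3PO4(s) ⇌ 3 Li^+(aq) + PO4^3-(aq)
Stoichiometry gives [Li^+] = (3/1)[PO4^3-] = 6.30 × 10^-3 M.
Ksp = [Li^+]^3[PO4^3-]
Ksp = (6.30 × 10^-3)^3 × 2.1 x 10^-3 = 5.3 × 10^-10

5.3 × 10^-10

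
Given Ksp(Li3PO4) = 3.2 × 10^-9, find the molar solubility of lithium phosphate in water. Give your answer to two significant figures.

Li3PO4(s) <=> 3 Li^+ + PO4^3-
Ksp = [Li^+]^3[PO4^3-]
For each mole of Li3PO4 that dissolves: [Li^+] = 3s, [PO4^3-] = s.
Ksp = (3s)^3s = 27s^4
s^4 = 3.2 × 10^-9 / 27, so s = 3.3 × 10^-3 M

s = 3.3 × 10^-3 M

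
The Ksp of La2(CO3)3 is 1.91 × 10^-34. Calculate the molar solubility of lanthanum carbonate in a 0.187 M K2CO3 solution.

8.55 × 10^-17 M

La2(CO3)3(s) ⇌ 2 La^3+(aq) + 3 CO3^2-(aq)
Ksp = [La^3+]^2[CO3^2-]^3
Let s = moles of La2(CO3)3 that dissolve per litre. [La^3+] = 2s, [CO3^2-] = 0.187 + 3s ≈ 0.187 (since CO3^2- from K2CO3 dominates).
Ksp ≈ (2s)^2 × (0.187)^3
s = 8.55 x 10^-17 M
Check: 3s = 2.6 × 10^-16 ≪ 0.187, so the approximation is valid.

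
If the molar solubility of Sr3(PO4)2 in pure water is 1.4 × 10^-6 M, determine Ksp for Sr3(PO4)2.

5.8 × 10^-28

Sr3(PO4)2(s) ⇌ 3 Sr^2+(aq) + 2 PO4^3-(aq)
With molar solubility s: [Sr^2+] = 3s, [PO4^3-] = 2s.
Ksp = [Sr^2+]^3[PO4^3-]^2
Substituting: Ksp = (3s)^3(2s)^2 = 108s^5
With s = 1.4 x 10^-6: Ksp = 5.8 × 10^-28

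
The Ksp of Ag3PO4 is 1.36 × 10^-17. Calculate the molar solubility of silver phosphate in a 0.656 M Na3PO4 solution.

Ag3PO4(s) ⇌ 3 Ag^+(aq) + PO4^3-(aq)
Ksp = [Ag^+]^3[PO4^3-]
If s mol/L dissolves here, [Ag^+] = 3s, [PO4^3-] = 0.656 + s ≈ 0.656 (common-ion effect: PO4^3- is already 0.656 M).
Ksp ≈ (3s)^3 × 0.656
s = 9.16 × 10^-7 M
Check: s = 9.2 × 10^-7 ≪ 0.656, so the approximation is valid.

9.16 × 10^-7 M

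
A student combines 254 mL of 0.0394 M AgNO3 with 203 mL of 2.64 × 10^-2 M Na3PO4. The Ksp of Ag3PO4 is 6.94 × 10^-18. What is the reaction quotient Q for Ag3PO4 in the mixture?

Q ≈ 1.23 × 10^-7

Total volume = 254 + 203 = 457 mL.
[Ag^+] = 3.94 x 10^-2 × (254/457) = 2.190 x 10^-2 M
[PO4^3-] = 2.64 × 10^-2 × (203/457) = 1.173 x 10^-2 M
Ag3PO4(s) ⇌ 3 Ag^+ + PO4^3-, so Q = [Ag^+]^3[PO4^3-]
Q = (2.190 × 10^-2)^3(1.173 × 10^-2) = 1.23 × 10^-7
Q > Ksp, so Ag3PO4 will precipitate.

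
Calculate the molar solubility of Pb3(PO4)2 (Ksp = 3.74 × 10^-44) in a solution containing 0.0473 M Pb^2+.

s ≈ 9.40 × 10^-21 M

Pb3(PO4)2(s) ⇌ 3 Pb^2+(aq) + 2 PO4^3-(aq)
Ksp = [Pb^2+]^3[PO4^3-]^2
Let s = moles of Pb3(PO4)2 that dissolve per litre. [Pb^2+] = 0.0473 + 3s ≈ 0.0473, [PO4^3-] = 2s (common-ion effect: Pb^2+ is already 0.0473 M).
Ksp ≈ (0.0473)^3 × (2s)^2
s = 9.40 × 10^-21 M
Check: 3s = 2.8 × 10^-20 ≪ 0.0473, so the approximation is valid.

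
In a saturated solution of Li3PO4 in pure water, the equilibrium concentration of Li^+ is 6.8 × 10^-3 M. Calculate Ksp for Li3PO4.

7.1 × 10^-10

Li3PO4(s) ⇌ 3 Li^+(aq) + PO4^3-(aq)
Stoichiometry gives [PO4^3-] = (1/3)[Li^+] = 2.27 × 10^-3 M.
Ksp = [Li^+]^3[PO4^3-]
Ksp = (6.8 × 10^-3)^3 × 2.27 × 10^-3 = 7.1 x 10^-10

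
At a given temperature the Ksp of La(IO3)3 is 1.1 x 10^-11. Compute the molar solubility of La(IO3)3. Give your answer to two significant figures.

La(IO3)3(s) <=> La^3+ + 3 IO3^-
Ksp = [La^3+][IO3^-]^3
With molar solubility s: [La^3+] = s, [IO3^-] = 3s.
Substituting: Ksp = s(3s)^3 = 27s^4
Solving, s = (1.1 x 10^-11/27)^(1/4) = 8.0 x 10^-4 M

s = 8.0e-4 M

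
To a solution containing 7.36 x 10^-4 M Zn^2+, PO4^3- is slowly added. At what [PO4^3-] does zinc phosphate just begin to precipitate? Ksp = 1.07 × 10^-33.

Zn3(PO4)2(s) ⇌ 3 Zn^2+ + 2 PO4^3-
Ksp = [Zn^2+]^3[PO4^3-]^2
Precipitation begins when Q = Ksp. With [Zn^2+] = 7.36 x 10^-4 M:
1.07 × 10^-33 = (7.36 x 10^-4)^3 × [PO4^3-]^2
[PO4^3-] = (1.07 × 10^-33 / 3.987 × 10^-10)^(1/2) = 1.64 × 10^-12 M

[PO4^3-] = 1.64 × 10^-12 M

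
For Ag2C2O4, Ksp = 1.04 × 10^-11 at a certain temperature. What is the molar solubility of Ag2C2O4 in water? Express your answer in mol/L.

Ag2C2O4(s) ⇌ 2 Ag^+ + C2O4^2-
Ksp = [Ag^+]^2[C2O4^2-]
With molar solubility s: [Ag^+] = 2s, [C2O4^2-] = s.
So Ksp = (2s)^2 × s = 4s^3
s = (1.04 × 10^-11 / 4)^(1/3) = 1.38 × 10^-4 M

1.38e-4 M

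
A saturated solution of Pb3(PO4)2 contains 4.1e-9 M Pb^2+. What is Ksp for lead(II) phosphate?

Pb3(PO4)2(s) ⇌ 3 Pb^2+(aq) + 2 PO4^3-(aq)
Stoichiometry gives [PO4^3-] = (2/3)[Pb^2+] = 2.73 x 10^-9 M.
Ksp = [Pb^2+]^3[PO4^3-]^2
Ksp = (4.1 × 10^-9)^3 × (2.73 x 10^-9)^2 = 5.1 x 10^-43

Ksp ≈ 5.1 x 10^-43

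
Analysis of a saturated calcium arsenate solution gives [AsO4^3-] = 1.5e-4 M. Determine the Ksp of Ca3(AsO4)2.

Ksp ≈ 2.6 × 10^-19

Ca3(AsO4)2(s) <=> 3 Ca^2+(aq) + 2 AsO4^3-(aq)
Stoichiometry gives [Ca^2+] = (3/2)[AsO4^3-] = 2.25 × 10^-4 M.
Ksp = [Ca^2+]^3[AsO4^3-]^2
Ksp = (2.25 × 10^-4)^3 × (1.5 × 10^-4)^2 = 2.6 × 10^-19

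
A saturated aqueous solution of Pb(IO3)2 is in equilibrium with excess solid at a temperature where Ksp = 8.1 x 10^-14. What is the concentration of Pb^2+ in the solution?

[Pb^2+] ≈ 2.7 × 10^-5 M

Pb(IO3)2(s) ⇌ Pb^2+ + 2 IO3^-
Ksp = [Pb^2+][IO3^-]^2
With molar solubility s: [Pb^2+] = s, [IO3^-] = 2s.
Substituting: Ksp = s(2s)^2 = 4s^3
Solving, s = (8.1 x 10^-14/4)^(1/3) = 2.73 × 10^-5 M
[Pb^2+] = s = 2.7 × 10^-5 M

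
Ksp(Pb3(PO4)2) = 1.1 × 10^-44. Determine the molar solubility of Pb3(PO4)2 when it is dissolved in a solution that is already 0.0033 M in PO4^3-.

Pb3(PO4)2(s) ⇌ 3 Pb^2+ + 2 PO4^3-
Ksp = [Pb^2+]^3[PO4^3-]^2
If s mol/L dissolves here, [Pb^2+] = 3s, [PO4^3-] = 0.0033 + 2s ≈ 0.0033 (common-ion effect: PO4^3- is already 0.0033 M).
Ksp ≈ (3s)^3 × (0.0033)^2
s = 3.3 × 10^-14 M
Check: 2s = 6.7 × 10^-14 ≪ 0.0033, so the approximation is valid.

3.3e-14 M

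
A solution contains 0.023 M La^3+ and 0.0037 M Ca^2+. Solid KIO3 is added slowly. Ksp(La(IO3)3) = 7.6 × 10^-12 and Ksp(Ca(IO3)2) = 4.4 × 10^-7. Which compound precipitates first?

Precipitation of each salt starts when its ion product equals its Ksp.
For La(IO3)3: 7.6 × 10^-12 = 0.023 × [IO3^-]^3  ⇒  [IO3^-] = 6.9 × 10^-4 M.
For Ca(IO3)2: 4.4 × 10^-7 = 0.0037 × [IO3^-]^2  ⇒  [IO3^-] = 1.1 × 10^-2 M.
The salt with the lower threshold [IO3^-] precipitates first: La(IO3)3.

La(IO3)3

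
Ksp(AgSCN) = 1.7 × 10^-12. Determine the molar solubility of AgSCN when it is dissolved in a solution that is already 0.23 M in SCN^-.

AgSCN(s) ⇌ Ag^+ + SCN^-
Ksp = [Ag^+][SCN^-]
Let s be the molar solubility in this solution. [Ag^+] = s, [SCN^-] = 0.23 + s ≈ 0.23 (since the SCN^- already present dominates).
Ksp ≈ s × 0.23
s = 7.4 × 10^-12 M
Check: s = 7.4 x 10^-12 ≪ 0.23, so the approximation is valid.

7.4 × 10^-12 M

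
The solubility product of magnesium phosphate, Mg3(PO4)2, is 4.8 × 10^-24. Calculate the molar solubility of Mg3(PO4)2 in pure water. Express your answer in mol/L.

Mg3(PO4)2(s) <=> 3 Mg^2+ + 2 PO4^3-
Ksp = [Mg^2+]^3[PO4^3-]^2
With molar solubility s: [Mg^2+] = 3s, [PO4^3-] = 2s.
So Ksp = (3s)^3 × (2s)^2 = 108s^5
Solving, s = (4.8 × 10^-24/108)^(1/5) = 8.5 × 10^-6 M

s ≈ 8.5 × 10^-6 M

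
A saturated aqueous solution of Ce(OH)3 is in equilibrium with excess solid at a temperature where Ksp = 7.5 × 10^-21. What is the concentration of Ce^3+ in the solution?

[Ce^3+] ≈ 4.1e-6 M

Ce(OH)3(s) ⇌ Ce^3+ + 3 OH^-
Ksp = [Ce^3+][OH^-]^3
Let s = molar solubility. Then [Ce^3+] = s and [OH^-] = 3s.
So Ksp = s × (3s)^3 = 27s^4
s = (7.5 × 10^-21 / 27)^(1/4) = 4.08 × 10^-6 M
[Ce^3+] = s = 4.1 × 10^-6 M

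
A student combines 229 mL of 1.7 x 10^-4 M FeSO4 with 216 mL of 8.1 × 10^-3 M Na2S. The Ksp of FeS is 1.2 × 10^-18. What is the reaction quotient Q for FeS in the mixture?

3.4e-7

Total volume = 229 + 216 = 445 mL.
[Fe^2+] = 1.7 × 10^-4 × (229/445) = 8.75 × 10^-5 M
[S^2-] = 8.1 × 10^-3 × (216/445) = 3.93 x 10^-3 M
FeS(s) ⇌ Fe^2+(aq) + S^2-(aq), so Q = [Fe^2+][S^2-]
Q = (8.75 x 10^-5)(3.93 × 10^-3) = 3.4 × 10^-7
Q > Ksp, so FeS will precipitate.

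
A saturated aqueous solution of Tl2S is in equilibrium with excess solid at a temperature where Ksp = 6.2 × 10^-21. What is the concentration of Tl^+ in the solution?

Tl2S(s) ⇌ 2 Tl^+ + S^2-
Ksp = [Tl^+]^2[S^2-]
If s mol/L of Tl2S dissolves, [Tl^+] = 2s and [S^2-] = s.
Ksp = (2s)^2s = 4s^3
s^3 = 6.2 × 10^-21 / 4, so s = 1.16 × 10^-7 M
[Tl^+] = 2s = 2.3 × 10^-7 M

[Tl^+] ≈ 2.3 x 10^-7 M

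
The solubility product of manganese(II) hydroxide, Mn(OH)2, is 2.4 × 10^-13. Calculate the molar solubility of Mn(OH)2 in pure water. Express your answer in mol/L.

Mn(OH)2(s) <=> Mn^2+ + 2 OH^-
Ksp = [Mn^2+][OH^-]^2
Let s = molar solubility. Then [Mn^2+] = s and [OH^-] = 2s.
Ksp = s(2s)^2 = 4s^3
s^3 = 2.4 × 10^-13 / 4, so s = 3.9 × 10^-5 M

s = 3.9e-5 M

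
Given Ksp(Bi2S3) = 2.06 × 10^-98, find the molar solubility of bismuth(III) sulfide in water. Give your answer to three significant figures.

s ≈ 1.14 x 10^-20 M

Bi2S3(s) ⇌ 2 Bi^3+ + 3 S^2-
Ksp = [Bi^3+]^2[S^2-]^3
For each mole of Bi2S3 that dissolves: [Bi^3+] = 2s, [S^2-] = 3s.
Substituting: Ksp = (2s)^2(3s)^3 = 108s^5
s = (2.06 × 10^-98 / 108)^(1/5) = 1.14 × 10^-20 M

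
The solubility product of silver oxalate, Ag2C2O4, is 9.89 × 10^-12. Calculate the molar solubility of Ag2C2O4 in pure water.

Ag2C2O4(s) ⇌ 2 Ag^+ + C2O4^2-
Ksp = [Ag^+]^2[C2O4^2-]
If s mol/L of Ag2C2O4 dissolves, [Ag^+] = 2s and [C2O4^2-] = s.
Substituting: Ksp = (2s)^2s = 4s^3
Solving, s = (9.89 × 10^-12/4)^(1/3) = 1.35 × 10^-4 M

s ≈ 1.35 × 10^-4 M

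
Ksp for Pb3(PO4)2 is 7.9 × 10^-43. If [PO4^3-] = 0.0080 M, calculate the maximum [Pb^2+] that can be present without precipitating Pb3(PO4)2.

2.3e-13 M

Pb3(PO4)2(s) ⇌ 3 Pb^2+(aq) + 2 PO4^3-(aq)
Ksp = [Pb^2+]^3[PO4^3-]^2
Precipitation begins when Q = Ksp. With [PO4^3-] = 0.0080 M:
7.9 × 10^-43 = (0.0080)^2 × [Pb^2+]^3
[Pb^2+] = (7.9 × 10^-43 / 6.40 x 10^-5)^(1/3) = 2.3 x 10^-13 M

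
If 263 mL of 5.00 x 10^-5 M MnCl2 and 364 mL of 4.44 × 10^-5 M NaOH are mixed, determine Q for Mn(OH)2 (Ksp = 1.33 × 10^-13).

Total volume = 263 + 364 = 627 mL.
[Mn^2+] = 5.00 x 10^-5 × (263/627) = 2.097 x 10^-5 M
[OH^-] = 4.44 × 10^-5 × (364/627) = 2.578 × 10^-5 M
Mn(OH)2(s) ⇌ Mn^2+(aq) + 2 OH^-(aq), so Q = [Mn^2+][OH^-]^2
Q = (2.097 × 10^-5)(2.578 x 10^-5)^2 = 1.39 x 10^-14
Q < Ksp, so no precipitate of Mn(OH)2 forms.

1.39 × 10^-14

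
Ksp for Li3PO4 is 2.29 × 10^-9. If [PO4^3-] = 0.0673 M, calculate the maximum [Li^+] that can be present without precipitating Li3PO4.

Li3PO4(s) ⇌ 3 Li^+ + PO4^3-
Ksp = [Li^+]^3[PO4^3-]
Precipitation begins when Q = Ksp. With [PO4^3-] = 0.0673 M:
2.29 × 10^-9 = (0.0673) × [Li^+]^3
[Li^+] = (2.29 × 10^-9 / 6.73 x 10^-2)^(1/3) = 3.24 × 10^-3 M

[Li^+] = 3.24e-3 M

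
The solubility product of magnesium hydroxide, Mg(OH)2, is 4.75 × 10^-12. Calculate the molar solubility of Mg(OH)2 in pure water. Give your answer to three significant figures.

Mg(OH)2(s) ⇌ Mg^2+ + 2 OH^-
Ksp = [Mg^2+][OH^-]^2
Let s = molar solubility. Then [Mg^2+] = s and [OH^-] = 2s.
Substituting: Ksp = s(2s)^2 = 4s^3
s^3 = 4.75 × 10^-12 / 4, so s = 1.06 × 10^-4 M

s ≈ 1.06e-4 M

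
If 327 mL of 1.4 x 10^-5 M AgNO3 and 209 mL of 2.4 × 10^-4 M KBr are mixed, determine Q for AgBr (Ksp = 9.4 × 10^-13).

Total volume = 327 + 209 = 536 mL.
[Ag^+] = 1.4 × 10^-5 × (327/536) = 8.54 x 10^-6 M
[Br^-] = 2.4 x 10^-4 × (209/536) = 9.36 × 10^-5 M
AgBr(s) ⇌ Ag^+(aq) + Br^-(aq), so Q = [Ag^+][Br^-]
Q = (8.54 x 10^-6)(9.36 × 10^-5) = 8.0 × 10^-10
Q > Ksp, so AgBr will precipitate.

Q ≈ 8.0 × 10^-10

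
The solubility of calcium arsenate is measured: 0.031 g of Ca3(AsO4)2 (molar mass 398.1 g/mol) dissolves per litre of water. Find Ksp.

Molar solubility s = (3.1 × 10^-2 g/L) / (398.1 g/mol) = 7.79 × 10^-5 M.
Ca3(AsO4)2(s) <=> 3 Ca^2+(aq) + 2 AsO4^3-(aq)
For each mole of Ca3(AsO4)2 that dissolves: [Ca^2+] = 3s, [AsO4^3-] = 2s.
Ksp = [Ca^2+]^3[AsO4^3-]^2
Ksp = (3s)^3(2s)^2 = 108s^5
Ksp = 108 × (7.79 x 10^-5)^5 = 3.1 x 10^-19

3.1e-19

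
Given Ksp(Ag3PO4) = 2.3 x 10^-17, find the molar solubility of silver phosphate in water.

Ag3PO4(s) ⇌ 3 Ag^+(aq) + PO4^3-(aq)
Ksp = [Ag^+]^3[PO4^3-]
For each mole of Ag3PO4 that dissolves: [Ag^+] = 3s, [PO4^3-] = s.
So Ksp = (3s)^3 × s = 27s^4
Solving, s = (2.3 x 10^-17/27)^(1/4) = 3.0 × 10^-5 M

3.0e-5 M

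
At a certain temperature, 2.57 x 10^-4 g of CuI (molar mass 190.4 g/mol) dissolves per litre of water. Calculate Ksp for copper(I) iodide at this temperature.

Molar solubility s = (2.57 x 10^-4 g/L) / (190.4 g/mol) = 1.350 × 10^-6 M.
CuI(s) <=> Cu^+(aq) + I^-(aq)
Let s = molar solubility. Then [Cu^+] = s and [I^-] = s.
Ksp = [Cu^+][I^-]
Ksp = s^2
With s = 1.350 x 10^-6: Ksp = 1.82 × 10^-12

Ksp = 1.82 × 10^-12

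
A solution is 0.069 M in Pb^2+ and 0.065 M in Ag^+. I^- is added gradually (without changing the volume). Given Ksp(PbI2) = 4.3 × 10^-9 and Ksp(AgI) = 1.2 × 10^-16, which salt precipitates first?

AgI

Precipitation of each salt starts when its ion product equals its Ksp.
For PbI2: 4.3 × 10^-9 = 0.069 × [I^-]^2  ⇒  [I^-] = 2.5 × 10^-4 M.
For AgI: 1.2 × 10^-16 = 0.065 × [I^-]  ⇒  [I^-] = 1.8 × 10^-15 M.
The salt with the lower threshold [I^-] precipitates first: AgI.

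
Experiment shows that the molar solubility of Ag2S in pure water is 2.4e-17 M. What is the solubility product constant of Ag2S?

5.5e-50

Ag2S(s) <=> 2 Ag^+ + S^2-
Let s = molar solubility. Then [Ag^+] = 2s and [S^2-] = s.
Ksp = [Ag^+]^2[S^2-]
So Ksp = (2s)^2 × s = 4s^3
Ksp = 4 × (2.4 × 10^-17)^3 = 5.5 × 10^-50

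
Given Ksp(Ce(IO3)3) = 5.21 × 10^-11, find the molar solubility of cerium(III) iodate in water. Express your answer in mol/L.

s = 1.18 × 10^-3 M

Ce(IO3)3(s) ⇌ Ce^3+ + 3 IO3^-
Ksp = [Ce^3+][IO3^-]^3
With molar solubility s: [Ce^3+] = s, [IO3^-] = 3s.
Ksp = s(3s)^3 = 27s^4
s = (5.21 × 10^-11 / 27)^(1/4) = 1.18 × 10^-3 M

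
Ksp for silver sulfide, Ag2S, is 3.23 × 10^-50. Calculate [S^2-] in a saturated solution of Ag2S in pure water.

[S^2-] ≈ 2.01 × 10^-17 M

Ag2S(s) ⇌ 2 Ag^+ + S^2-
Ksp = [Ag^+]^2[S^2-]
Let s = molar solubility. Then [Ag^+] = 2s and [S^2-] = s.
Substituting: Ksp = (2s)^2s = 4s^3
s = (3.23 × 10^-50 / 4)^(1/3) = 2.006 × 10^-17 M
[S^2-] = s = 2.01 × 10^-17 M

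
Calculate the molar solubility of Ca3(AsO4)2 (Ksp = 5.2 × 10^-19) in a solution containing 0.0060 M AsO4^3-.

s = 8.1 x 10^-6 M

Ca3(AsO4)2(s) ⇌ 3 Ca^2+(aq) + 2 AsO4^3-(aq)
Ksp = [Ca^2+]^3[AsO4^3-]^2
Let s be the molar solubility in this solution. [Ca^2+] = 3s, [AsO4^3-] = 0.0060 + 2s ≈ 0.0060 (common-ion effect: AsO4^3- is already 0.0060 M).
Ksp ≈ (3s)^3 × (0.0060)^2
s = 8.1 × 10^-6 M
Check: 2s = 1.6 × 10^-5 ≪ 0.0060, so the approximation is valid.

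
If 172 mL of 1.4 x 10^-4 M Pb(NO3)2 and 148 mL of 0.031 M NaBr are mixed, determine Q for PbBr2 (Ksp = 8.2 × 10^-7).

Q ≈ 1.5e-8

Total volume = 172 + 148 = 320 mL.
[Pb^2+] = 1.4 × 10^-4 × (172/320) = 7.53 × 10^-5 M
[Br^-] = 3.1 x 10^-2 × (148/320) = 1.43 × 10^-2 M
PbBr2(s) ⇌ Pb^2+(aq) + 2 Br^-(aq), so Q = [Pb^2+][Br^-]^2
Q = (7.53 × 10^-5)(1.43 × 10^-2)^2 = 1.5 × 10^-8
Q < Ksp, so no precipitate of PbBr2 forms.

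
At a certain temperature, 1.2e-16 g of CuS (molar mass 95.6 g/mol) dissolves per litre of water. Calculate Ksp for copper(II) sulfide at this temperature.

1.6e-36

Molar solubility s = (1.2 x 10^-16 g/L) / (95.6 g/mol) = 1.26 x 10^-18 M.
CuS(s) ⇌ Cu^2+ + S^2-
For each mole of CuS that dissolves: [Cu^2+] = s, [S^2-] = s.
Ksp = [Cu^2+][S^2-]
Ksp = s × s = s^2
With s = 1.26 × 10^-18: Ksp = 1.6 × 10^-36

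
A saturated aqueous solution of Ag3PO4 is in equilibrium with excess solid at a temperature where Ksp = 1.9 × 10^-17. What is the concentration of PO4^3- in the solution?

Ag3PO4(s) <=> 3 Ag^+(aq) + PO4^3-(aq)
Ksp = [Ag^+]^3[PO4^3-]
If s mol/L of Ag3PO4 dissolves, [Ag^+] = 3s and [PO4^3-] = s.
Substituting: Ksp = (3s)^3s = 27s^4
s^4 = 1.9 × 10^-17 / 27, so s = 2.90 × 10^-5 M
[PO4^3-] = s = 2.9 × 10^-5 M

[PO4^3-] = 2.9e-5 M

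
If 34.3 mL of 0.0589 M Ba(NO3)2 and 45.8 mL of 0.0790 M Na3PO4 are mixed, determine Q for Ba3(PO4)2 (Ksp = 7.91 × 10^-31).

Q = 3.27e-8

Total volume = 34.3 + 45.8 = 80.1 mL.
[Ba^2+] = 5.89 × 10^-2 × (34.3/80.1) = 2.522 × 10^-2 M
[PO4^3-] = 7.90 × 10^-2 × (45.8/80.1) = 4.517 × 10^-2 M
Ba3(PO4)2(s) ⇌ 3 Ba^2+(aq) + 2 PO4^3-(aq), so Q = [Ba^2+]^3[PO4^3-]^2
Q = (2.522 × 10^-2)^3(4.517 × 10^-2)^2 = 3.27 x 10^-8
Q > Ksp, so Ba3(PO4)2 will precipitate.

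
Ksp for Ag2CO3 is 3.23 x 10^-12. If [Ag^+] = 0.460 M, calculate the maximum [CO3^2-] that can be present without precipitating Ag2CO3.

1.53e-11 M

Ag2CO3(s) ⇌ 2 Ag^+ + CO3^2-
Ksp = [Ag^+]^2[CO3^2-]
Precipitation begins when Q = Ksp. With [Ag^+] = 0.460 M:
3.23 x 10^-12 = (0.460)^2 × [CO3^2-]
[CO3^2-] = (3.23 x 10^-12 / 2.116 x 10^-1) = 1.53 × 10^-11 M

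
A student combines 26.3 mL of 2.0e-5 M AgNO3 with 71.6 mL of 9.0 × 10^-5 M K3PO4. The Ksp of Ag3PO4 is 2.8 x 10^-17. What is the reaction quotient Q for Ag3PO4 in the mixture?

Total volume = 26.3 + 71.6 = 97.9 mL.
[Ag^+] = 2.0 × 10^-5 × (26.3/97.9) = 5.37 × 10^-6 M
[PO4^3-] = 9.0 × 10^-5 × (71.6/97.9) = 6.58 x 10^-5 M
Ag3PO4(s) <=> 3 Ag^+(aq) + PO4^3-(aq), so Q = [Ag^+]^3[PO4^3-]
Q = (5.37 × 10^-6)^3(6.58 x 10^-5) = 1.0 × 10^-20
Q < Ksp, so no precipitate of Ag3PO4 forms.

1.0 × 10^-20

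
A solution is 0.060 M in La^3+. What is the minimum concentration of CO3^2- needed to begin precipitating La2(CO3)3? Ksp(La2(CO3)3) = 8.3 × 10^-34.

La2(CO3)3(s) ⇌ 2 La^3+ + 3 CO3^2-
Ksp = [La^3+]^2[CO3^2-]^3
Precipitation begins when Q = Ksp. With [La^3+] = 0.060 M:
8.3 × 10^-34 = (0.060)^2 × [CO3^2-]^3
[CO3^2-] = (8.3 × 10^-34 / 3.60 × 10^-3)^(1/3) = 6.1 x 10^-11 M

6.1 × 10^-11 M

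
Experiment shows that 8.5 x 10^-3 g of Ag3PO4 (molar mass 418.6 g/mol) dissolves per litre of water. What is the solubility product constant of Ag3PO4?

Molar solubility s = (8.5 × 10^-3 g/L) / (418.6 g/mol) = 2.03 × 10^-5 M.
Ag3PO4(s) ⇌ 3 Ag^+ + PO4^3-
Let s = molar solubility. Then [Ag^+] = 3s and [PO4^3-] = s.
Ksp = [Ag^+]^3[PO4^3-]
Substituting: Ksp = (3s)^3s = 27s^4
With s = 2.03 x 10^-5: Ksp = 4.6 × 10^-18

4.6 × 10^-18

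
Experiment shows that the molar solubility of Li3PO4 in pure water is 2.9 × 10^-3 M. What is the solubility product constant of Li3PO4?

Ksp ≈ 1.9e-9

Li3PO4(s) <=> 3 Li^+ + PO4^3-
If s mol/L of Li3PO4 dissolves, [Li^+] = 3s and [PO4^3-] = s.
Ksp = [Li^+]^3[PO4^3-]
Substituting: Ksp = (3s)^3s = 27s^4
With s = 2.9 × 10^-3: Ksp = 1.9 × 10^-9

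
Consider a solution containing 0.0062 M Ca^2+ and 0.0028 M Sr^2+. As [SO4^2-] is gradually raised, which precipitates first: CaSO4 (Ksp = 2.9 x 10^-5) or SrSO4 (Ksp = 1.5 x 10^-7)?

Each salt begins to precipitate when Q = Ksp, i.e. when [SO4^2-] reaches its threshold.
For CaSO4: 2.9 x 10^-5 = 0.0062 × [SO4^2-]  ⇒  [SO4^2-] = 4.7 × 10^-3 M.
For SrSO4: 1.5 x 10^-7 = 0.0028 × [SO4^2-]  ⇒  [SO4^2-] = 5.4 × 10^-5 M.
The salt with the lower threshold [SO4^2-] precipitates first: SrSO4.

SrSO4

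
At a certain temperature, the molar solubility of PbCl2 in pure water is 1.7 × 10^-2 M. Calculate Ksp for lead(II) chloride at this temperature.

Ksp ≈ 2.0 x 10^-5

PbCl2(s) ⇌ Pb^2+(aq) + 2 Cl^-(aq)
For each mole of PbCl2 that dissolves: [Pb^2+] = s, [Cl^-] = 2s.
Ksp = [Pb^2+][Cl^-]^2
Ksp = s(2s)^2 = 4s^3
With s = 1.7 x 10^-2: Ksp = 2.0 x 10^-5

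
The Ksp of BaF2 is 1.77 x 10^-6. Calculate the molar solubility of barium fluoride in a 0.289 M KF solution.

s = 2.12 × 10^-5 M

BaF2(s) <=> Ba^2+(aq) + 2 F^-(aq)
Ksp = [Ba^2+][F^-]^2
Let s be the molar solubility in this solution. [Ba^2+] = s, [F^-] = 0.289 + 2s ≈ 0.289 (common-ion effect: F^- is already 0.289 M).
Ksp ≈ s × (0.289)^2
s = 2.12 × 10^-5 M
Check: 2s = 4.2 × 10^-5 ≪ 0.289, so the approximation is valid.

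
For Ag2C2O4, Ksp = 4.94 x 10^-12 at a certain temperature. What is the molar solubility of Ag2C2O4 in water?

s ≈ 1.07e-4 M

Ag2C2O4(s) ⇌ 2 Ag^+ + C2O4^2-
Ksp = [Ag^+]^2[C2O4^2-]
With molar solubility s: [Ag^+] = 2s, [C2O4^2-] = s.
Substituting: Ksp = (2s)^2s = 4s^3
s = (4.94 x 10^-12 / 4)^(1/3) = 1.07 × 10^-4 M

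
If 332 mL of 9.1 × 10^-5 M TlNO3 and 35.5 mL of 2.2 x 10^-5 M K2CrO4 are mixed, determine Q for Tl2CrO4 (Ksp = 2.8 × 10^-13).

Total volume = 332 + 35.5 = 367.5 mL.
[Tl^+] = 9.1 x 10^-5 × (332/367.5) = 8.22 × 10^-5 M
[CrO4^2-] = 2.2 × 10^-5 × (35.5/367.5) = 2.13 × 10^-6 M
Tl2CrO4(s) ⇌ 2 Tl^+(aq) + CrO4^2-(aq), so Q = [Tl^+]^2[CrO4^2-]
Q = (8.22 x 10^-5)^2(2.13 x 10^-6) = 1.4 × 10^-14
Q < Ksp, so no precipitate of Tl2CrO4 forms.

Q ≈ 1.4 × 10^-14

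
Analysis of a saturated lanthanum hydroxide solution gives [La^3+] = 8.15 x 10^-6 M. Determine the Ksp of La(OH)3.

1.19 × 10^-19

La(OH)3(s) ⇌ La^3+(aq) + 3 OH^-(aq)
Stoichiometry gives [OH^-] = (3/1)[La^3+] = 2.445 x 10^-5 M.
Ksp = [La^3+][OH^-]^3
Ksp = 8.15 x 10^-6 × (2.445 × 10^-5)^3 = 1.19 × 10^-19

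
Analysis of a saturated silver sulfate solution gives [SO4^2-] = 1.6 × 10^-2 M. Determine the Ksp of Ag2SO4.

Ksp = 1.6e-5

Ag2SO4(s) <=> 2 Ag^+(aq) + SO4^2-(aq)
Stoichiometry gives [Ag^+] = (2/1)[SO4^2-] = 3.20 × 10^-2 M.
Ksp = [Ag^+]^2[SO4^2-]
Ksp = (3.20 x 10^-2)^2 × 1.6 × 10^-2 = 1.6 × 10^-5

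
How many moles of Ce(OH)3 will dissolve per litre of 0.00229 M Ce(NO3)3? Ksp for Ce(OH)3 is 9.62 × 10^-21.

Ce(OH)3(s) <=> Ce^3+(aq) + 3 OH^-(aq)
Ksp = [Ce^3+][OH^-]^3
Let s be the molar solubility in this solution. [Ce^3+] = 0.00229 + s ≈ 0.00229, [OH^-] = 3s (Ksp is small, so little additional dissolves).
Ksp ≈ 0.00229 × (3s)^3
s = 5.38 × 10^-7 M
Check: s = 5.4 × 10^-7 ≪ 0.00229, so the approximation is valid.

s = 5.38 x 10^-7 M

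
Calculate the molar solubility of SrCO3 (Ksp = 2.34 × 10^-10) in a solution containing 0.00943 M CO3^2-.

s = 2.48 × 10^-8 M

SrCO3(s) <=> Sr^2+(aq) + CO3^2-(aq)
Ksp = [Sr^2+][CO3^2-]
Let s be the molar solubility in this solution. [Sr^2+] = s, [CO3^2-] = 0.00943 + s ≈ 0.00943 (since the CO3^2- already present dominates).
Ksp ≈ s × 0.00943
s = 2.48 × 10^-8 M
Check: s = 2.5 × 10^-8 ≪ 0.00943, so the approximation is valid.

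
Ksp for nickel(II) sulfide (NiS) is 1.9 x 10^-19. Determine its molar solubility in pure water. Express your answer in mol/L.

NiS(s) ⇌ Ni^2+ + S^2-
Ksp = [Ni^2+][S^2-]
Let s = molar solubility. Then [Ni^2+] = s and [S^2-] = s.
Ksp = s^2
s = (1.9 x 10^-19)^(1/2) = 4.4 x 10^-10 M

s ≈ 4.4 × 10^-10 M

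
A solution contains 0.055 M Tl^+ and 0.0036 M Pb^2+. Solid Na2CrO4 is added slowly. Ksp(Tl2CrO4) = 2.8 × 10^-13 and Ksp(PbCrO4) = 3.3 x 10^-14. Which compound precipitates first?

Precipitation of each salt starts when its ion product equals its Ksp.
For Tl2CrO4: 2.8 × 10^-13 = (0.055)^2 × [CrO4^2-]  ⇒  [CrO4^2-] = 9.3 × 10^-11 M.
For PbCrO4: 3.3 x 10^-14 = 0.0036 × [CrO4^2-]  ⇒  [CrO4^2-] = 9.2 × 10^-12 M.
The salt with the lower threshold [CrO4^2-] precipitates first: PbCrO4.

PbCrO4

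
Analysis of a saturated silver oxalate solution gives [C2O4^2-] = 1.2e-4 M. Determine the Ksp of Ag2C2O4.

Ksp = 6.9e-12

Ag2C2O4(s) ⇌ 2 Ag^+(aq) + C2O4^2-(aq)
Stoichiometry gives [Ag^+] = (2/1)[C2O4^2-] = 2.40 × 10^-4 M.
Ksp = [Ag^+]^2[C2O4^2-]
Ksp = (2.40 × 10^-4)^2 × 1.2 × 10^-4 = 6.9 × 10^-12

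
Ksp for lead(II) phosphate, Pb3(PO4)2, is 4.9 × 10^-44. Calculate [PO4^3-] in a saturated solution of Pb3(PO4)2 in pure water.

Pb3(PO4)2(s) <=> 3 Pb^2+ + 2 PO4^3-
Ksp = [Pb^2+]^3[PO4^3-]^2
For each mole of Pb3(PO4)2 that dissolves: [Pb^2+] = 3s, [PO4^3-] = 2s.
Ksp = (3s)^3(2s)^2 = 108s^5
s^5 = 4.9 × 10^-44 / 108, so s = 8.54 × 10^-10 M
[PO4^3-] = 2s = 1.7 × 10^-9 M

1.7 × 10^-9 M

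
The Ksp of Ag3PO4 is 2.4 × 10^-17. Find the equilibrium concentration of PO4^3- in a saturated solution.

Ag3PO4(s) <=> 3 Ag^+(aq) + PO4^3-(aq)
Ksp = [Ag^+]^3[PO4^3-]
For each mole of Ag3PO4 that dissolves: [Ag^+] = 3s, [PO4^3-] = s.
Substituting: Ksp = (3s)^3s = 27s^4
s^4 = 2.4 × 10^-17 / 27, so s = 3.07 × 10^-5 M
[PO4^3-] = s = 3.1 x 10^-5 M

3.1 × 10^-5 M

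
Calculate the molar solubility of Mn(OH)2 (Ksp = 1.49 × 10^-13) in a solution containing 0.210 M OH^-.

Mn(OH)2(s) <=> Mn^2+ + 2 OH^-
Ksp = [Mn^2+][OH^-]^2
Let s be the molar solubility in this solution. [Mn^2+] = s, [OH^-] = 0.210 + 2s ≈ 0.210 (Ksp is small, so little additional dissolves).
Ksp ≈ s × (0.210)^2
s = 3.38 × 10^-12 M
Check: 2s = 6.8 × 10^-12 ≪ 0.210, so the approximation is valid.

3.38e-12 M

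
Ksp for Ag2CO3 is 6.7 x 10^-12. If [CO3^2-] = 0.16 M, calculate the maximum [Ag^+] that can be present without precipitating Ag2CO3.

[Ag^+] ≈ 6.5e-6 M

Ag2CO3(s) ⇌ 2 Ag^+(aq) + CO3^2-(aq)
Ksp = [Ag^+]^2[CO3^2-]
Precipitation begins when Q = Ksp. With [CO3^2-] = 0.16 M:
6.7 x 10^-12 = (0.16) × [Ag^+]^2
[Ag^+] = (6.7 x 10^-12 / 1.6 x 10^-1)^(1/2) = 6.5 × 10^-6 M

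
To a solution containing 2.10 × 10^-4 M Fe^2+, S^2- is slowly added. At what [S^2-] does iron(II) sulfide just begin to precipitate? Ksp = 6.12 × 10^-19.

FeS(s) <=> Fe^2+ + S^2-
Ksp = [Fe^2+][S^2-]
Precipitation begins when Q = Ksp. With [Fe^2+] = 2.10 × 10^-4 M:
6.12 × 10^-19 = (2.10 × 10^-4) × [S^2-]
[S^2-] = (6.12 × 10^-19 / 2.10 × 10^-4) = 2.91 × 10^-15 M

[S^2-] = 2.91 × 10^-15 M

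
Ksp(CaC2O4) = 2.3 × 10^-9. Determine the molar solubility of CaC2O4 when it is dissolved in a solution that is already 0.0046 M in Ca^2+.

CaC2O4(s) ⇌ Ca^2+ + C2O4^2-
Ksp = [Ca^2+][C2O4^2-]
Let s be the molar solubility in this solution. [Ca^2+] = 0.0046 + s ≈ 0.0046, [C2O4^2-] = s (common-ion effect: Ca^2+ is already 0.0046 M).
Ksp ≈ 0.0046 × s
s = 5.0 × 10^-7 M
Check: s = 5.0 x 10^-7 ≪ 0.0046, so the approximation is valid.

s = 5.0 × 10^-7 M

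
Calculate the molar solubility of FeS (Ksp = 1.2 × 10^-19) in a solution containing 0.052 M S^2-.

FeS(s) <=> Fe^2+(aq) + S^2-(aq)
Ksp = [Fe^2+][S^2-]
Let s be the molar solubility in this solution. [Fe^2+] = s, [S^2-] = 0.052 + s ≈ 0.052 (since the S^2- already present dominates).
Ksp ≈ s × 0.052
s = 2.3 x 10^-18 M
Check: s = 2.3 × 10^-18 ≪ 0.052, so the approximation is valid.

s ≈ 2.3 x 10^-18 M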